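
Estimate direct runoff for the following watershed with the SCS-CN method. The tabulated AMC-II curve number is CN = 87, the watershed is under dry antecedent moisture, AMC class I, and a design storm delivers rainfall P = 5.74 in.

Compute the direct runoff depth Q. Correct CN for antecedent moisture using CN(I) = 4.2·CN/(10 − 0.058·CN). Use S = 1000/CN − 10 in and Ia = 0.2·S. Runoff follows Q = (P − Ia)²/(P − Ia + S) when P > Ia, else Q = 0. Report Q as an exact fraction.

Q = 211001503801/71650281150 in ≈ 2.945 in

Dry (AMC I): CN(I) = 4.2·87/(10 − 0.058·87) = (1827/5)/(2477/500) = 182700/2477 ≈ 73.759
Max retention: S = 1000/(182700/2477) − 10 = 6500/1827 in (≈ 3.558 in)
Ia = 0.2·(6500/1827) = 1300/1827 in ≈ 0.712 in
P − Ia = 5.740 − 0.712 = 459349/91350 ≈ 5.028 in (> 0, runoff occurs)
Runoff Q = (P−Ia)²/(P−Ia+S) = (5.028)²/(5.028+3.558) = 211001503801/71650281150 ≈ 2.945 in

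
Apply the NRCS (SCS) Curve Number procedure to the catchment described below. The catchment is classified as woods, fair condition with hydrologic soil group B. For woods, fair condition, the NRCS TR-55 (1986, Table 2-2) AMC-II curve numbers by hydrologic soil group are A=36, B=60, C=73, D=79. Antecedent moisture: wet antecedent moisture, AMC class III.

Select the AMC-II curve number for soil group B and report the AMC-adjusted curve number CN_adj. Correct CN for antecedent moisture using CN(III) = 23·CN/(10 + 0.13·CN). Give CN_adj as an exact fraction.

NRCS table: woods, fair condition, soil group B → CN(II) = 60
CN(III) from CN(II)=60: (23·60)/(10 + 0.13·60) = 6900/89 ≈ 77.528

CN_adj = 6900/89 ≈ 77.528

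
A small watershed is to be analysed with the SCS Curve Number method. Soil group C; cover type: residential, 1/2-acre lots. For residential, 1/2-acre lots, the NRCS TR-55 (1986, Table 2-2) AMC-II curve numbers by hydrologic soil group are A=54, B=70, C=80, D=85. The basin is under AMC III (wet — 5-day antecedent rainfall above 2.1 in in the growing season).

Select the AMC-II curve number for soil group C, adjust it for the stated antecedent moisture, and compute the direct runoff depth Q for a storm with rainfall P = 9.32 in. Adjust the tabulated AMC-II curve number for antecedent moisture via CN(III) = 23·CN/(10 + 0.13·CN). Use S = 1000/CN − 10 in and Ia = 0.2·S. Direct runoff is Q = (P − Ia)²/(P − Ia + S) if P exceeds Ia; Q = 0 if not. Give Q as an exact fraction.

Q = 27394756/3368925 in ≈ 8.132 in

NRCS table: residential, 1/2-acre lots, soil group C → CN(II) = 80
Adjust CN=80 to AMC III: 23·80/(10 + 0.13·80) → 1840 ÷ (102/5) = 4600/51 ≈ 90.196
Max retention: S = 1000/(4600/51) − 10 = 25/23 in (≈ 1.087 in)
Initial abstraction Ia = S/5 = (25/23)/5 = 5/23 ≈ 0.217 in
Since P=9.320 > Ia=0.217: effective rainfall P−Ia = 5234/575 in
Q: (5234/575)² ÷ (5859/575) = 27394756/3368925 in (≈ 8.132 in)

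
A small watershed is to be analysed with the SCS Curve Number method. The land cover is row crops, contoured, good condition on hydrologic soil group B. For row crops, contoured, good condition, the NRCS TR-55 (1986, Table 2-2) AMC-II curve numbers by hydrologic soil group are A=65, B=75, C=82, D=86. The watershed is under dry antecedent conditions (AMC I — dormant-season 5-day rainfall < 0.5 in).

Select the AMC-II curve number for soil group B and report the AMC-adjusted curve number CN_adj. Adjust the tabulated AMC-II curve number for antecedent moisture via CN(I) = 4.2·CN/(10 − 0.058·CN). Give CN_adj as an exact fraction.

NRCS table: row crops, contoured, good condition, soil group B → CN(II) = 75
Dry (AMC I): CN(I) = 4.2·75/(10 − 0.058·75) = 315/(113/20) = 6300/113 ≈ 55.752

CN_adj = 6300/113 ≈ 55.752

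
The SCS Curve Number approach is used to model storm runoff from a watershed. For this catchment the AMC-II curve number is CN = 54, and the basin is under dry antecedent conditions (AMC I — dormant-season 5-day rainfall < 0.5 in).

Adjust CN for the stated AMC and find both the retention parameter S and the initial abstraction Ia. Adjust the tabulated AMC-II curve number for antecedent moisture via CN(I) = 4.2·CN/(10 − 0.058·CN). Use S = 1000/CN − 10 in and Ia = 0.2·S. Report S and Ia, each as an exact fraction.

CN(I) from CN(II)=54: (4.2·54)/(10 − 0.058·54) = 56700/1717 ≈ 33.023
S = 1000/(56700/1717) − 10 = 11500/567 in ≈ 20.282 in
Ia = 0.2S: 0.2·20.282 = 4.056 in (exactly 2300/567)

S = 11500/567 in ≈ 20.282 in; Ia = 2300/567 in ≈ 4.056 in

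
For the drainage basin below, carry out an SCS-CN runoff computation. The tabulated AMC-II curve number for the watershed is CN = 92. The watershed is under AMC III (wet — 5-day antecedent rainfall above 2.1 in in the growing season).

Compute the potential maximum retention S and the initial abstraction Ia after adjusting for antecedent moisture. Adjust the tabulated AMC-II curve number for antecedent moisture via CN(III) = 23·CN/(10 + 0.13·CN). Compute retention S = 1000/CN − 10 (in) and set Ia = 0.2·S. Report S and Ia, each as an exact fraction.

CN(III) from CN(II)=92: (23·92)/(10 + 0.13·92) = 52900/549 ≈ 96.357
Max retention: S = 1000/(52900/549) − 10 = 200/529 in (≈ 0.378 in)
Ia = 0.2·(200/529) = 40/529 in ≈ 0.076 in

S = 200/529 in ≈ 0.378 in; Ia = 40/529 in ≈ 0.076 in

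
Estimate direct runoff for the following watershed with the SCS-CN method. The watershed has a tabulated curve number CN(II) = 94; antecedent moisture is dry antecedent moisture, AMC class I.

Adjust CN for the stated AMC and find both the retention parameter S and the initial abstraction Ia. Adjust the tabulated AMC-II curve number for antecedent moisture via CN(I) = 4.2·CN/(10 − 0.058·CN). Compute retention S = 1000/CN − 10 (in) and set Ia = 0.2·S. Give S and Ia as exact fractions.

S = 500/329 in ≈ 1.520 in; Ia = 100/329 in ≈ 0.304 in

Adjust CN=94 to AMC I: 4.2·94/(10 − 0.058·94) → (1974/5) ÷ (1137/250) = 32900/379 ≈ 86.807
Max retention: S = 1000/(32900/379) − 10 = 500/329 in (≈ 1.520 in)
Ia = 0.2·(500/329) = 100/329 in ≈ 0.304 in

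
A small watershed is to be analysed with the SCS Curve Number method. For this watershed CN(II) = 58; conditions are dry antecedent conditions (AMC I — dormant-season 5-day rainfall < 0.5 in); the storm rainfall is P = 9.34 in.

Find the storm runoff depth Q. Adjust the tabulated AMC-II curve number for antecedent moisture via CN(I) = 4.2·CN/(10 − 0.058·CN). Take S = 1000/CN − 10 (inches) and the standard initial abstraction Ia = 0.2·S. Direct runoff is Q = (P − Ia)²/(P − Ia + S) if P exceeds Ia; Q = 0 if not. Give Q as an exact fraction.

Adjust CN=58 to AMC I: 4.2·58/(10 − 0.058·58) → (1218/5) ÷ (1659/250) = 2900/79 ≈ 36.709
Retention S: 1000/CN − 10 with CN=36.709 → S = 500/29 ≈ 17.241 in
Initial abstraction Ia = S/5 = (500/29)/5 = 100/29 ≈ 3.448 in
Since P=9.340 > Ia=3.448: effective rainfall P−Ia = 8543/1450 in
Q: (8543/1450)² ÷ (33543/1450) = 72982849/48637350 in (≈ 1.501 in)

Q = 72982849/48637350 in ≈ 1.501 in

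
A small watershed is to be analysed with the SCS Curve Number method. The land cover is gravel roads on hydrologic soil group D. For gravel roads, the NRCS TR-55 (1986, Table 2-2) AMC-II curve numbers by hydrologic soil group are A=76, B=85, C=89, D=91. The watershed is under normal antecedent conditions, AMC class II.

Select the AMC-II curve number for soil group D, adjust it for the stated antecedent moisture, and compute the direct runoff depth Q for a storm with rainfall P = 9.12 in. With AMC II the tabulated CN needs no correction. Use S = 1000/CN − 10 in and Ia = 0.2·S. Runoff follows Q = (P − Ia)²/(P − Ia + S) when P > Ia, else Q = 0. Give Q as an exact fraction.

Q = 34334067/4274725 in ≈ 8.032 in

NRCS table: gravel roads, soil group D → CN(II) = 91
Average conditions: CN = 91 (no AMC adjustment).
Retention S: 1000/CN − 10 with CN=91.000 → S = 90/91 ≈ 0.989 in
Ia = 0.2S: 0.2·0.989 = 0.198 in (exactly 18/91)
P − Ia = 9.120 − 0.198 = 20298/2275 ≈ 8.922 in (> 0, runoff occurs)
Q: (20298/2275)² ÷ (22548/2275) = 34334067/4274725 in (≈ 8.032 in)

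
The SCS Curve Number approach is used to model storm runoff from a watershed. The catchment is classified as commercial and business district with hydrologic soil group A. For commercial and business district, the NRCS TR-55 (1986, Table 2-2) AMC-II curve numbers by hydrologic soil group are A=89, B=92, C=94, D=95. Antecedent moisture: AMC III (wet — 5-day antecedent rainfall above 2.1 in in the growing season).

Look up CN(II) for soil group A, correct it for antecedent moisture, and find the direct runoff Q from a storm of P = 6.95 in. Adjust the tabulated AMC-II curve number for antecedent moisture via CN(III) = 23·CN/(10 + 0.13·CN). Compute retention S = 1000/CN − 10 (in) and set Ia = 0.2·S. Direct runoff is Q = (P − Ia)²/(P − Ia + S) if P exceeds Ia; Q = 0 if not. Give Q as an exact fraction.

NRCS table: commercial and business district, soil group A → CN(II) = 89
Adjust CN=89 to AMC III: 23·89/(10 + 0.13·89) → 2047 ÷ (2157/100) = 204700/2157 ≈ 94.900
S = 1000/(204700/2157) − 10 = 1100/2047 in ≈ 0.537 in
Ia = 0.2·(1100/2047) = 220/2047 in ≈ 0.107 in
Since P=6.950 > Ia=0.107: effective rainfall P−Ia = 280133/40940 in
Q = (280133/40940)²/((280133/40940) + 1100/2047) = (78474497689/1676083600)/(302133/40940) = 78474497689/12369325020 in ≈ 6.344 in

Q = 78474497689/12369325020 in ≈ 6.344 in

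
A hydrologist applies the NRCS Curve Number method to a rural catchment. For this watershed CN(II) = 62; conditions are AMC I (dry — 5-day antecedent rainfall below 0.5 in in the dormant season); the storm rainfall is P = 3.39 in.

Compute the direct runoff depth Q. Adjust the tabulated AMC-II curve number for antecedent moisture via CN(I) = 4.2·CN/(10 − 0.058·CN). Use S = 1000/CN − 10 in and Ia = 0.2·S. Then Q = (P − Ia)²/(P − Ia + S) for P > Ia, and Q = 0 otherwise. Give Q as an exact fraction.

CN(I) from CN(II)=62: (4.2·62)/(10 − 0.058·62) = 65100/1601 ≈ 40.662
S = 1000/(65100/1601) − 10 = 9500/651 in ≈ 14.593 in
Initial abstraction Ia = S/5 = (9500/651)/5 = 1900/651 ≈ 2.919 in
Excess rainfall: 3.390 − 2.919 = 0.471 in; P > Ia so Q > 0
Runoff Q = (P−Ia)²/(P−Ia+S) = (0.471)²/(0.471+14.593) = 941814721/63842853900 ≈ 0.015 in

Q = 941814721/63842853900 in ≈ 0.015 in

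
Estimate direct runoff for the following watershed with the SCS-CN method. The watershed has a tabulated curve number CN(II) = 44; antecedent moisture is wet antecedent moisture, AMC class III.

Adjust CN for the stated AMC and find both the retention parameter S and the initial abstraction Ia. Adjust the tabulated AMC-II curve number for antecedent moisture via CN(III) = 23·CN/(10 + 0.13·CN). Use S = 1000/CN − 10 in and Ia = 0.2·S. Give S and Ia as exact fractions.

Adjust CN=44 to AMC III: 23·44/(10 + 0.13·44) → 1012 ÷ (393/25) = 25300/393 ≈ 64.377
Max retention: S = 1000/(25300/393) − 10 = 1400/253 in (≈ 5.534 in)
Ia = 0.2S: 0.2·5.534 = 1.107 in (exactly 280/253)

S = 1400/253 in ≈ 5.534 in; Ia = 280/253 in ≈ 1.107 in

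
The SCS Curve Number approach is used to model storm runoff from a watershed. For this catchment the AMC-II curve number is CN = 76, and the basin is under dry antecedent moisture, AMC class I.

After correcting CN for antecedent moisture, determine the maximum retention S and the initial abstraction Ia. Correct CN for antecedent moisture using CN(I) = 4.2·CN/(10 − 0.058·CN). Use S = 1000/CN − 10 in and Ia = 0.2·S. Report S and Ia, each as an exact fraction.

S = 1000/133 in ≈ 7.519 in; Ia = 200/133 in ≈ 1.504 in

Dry (AMC I): CN(I) = 4.2·76/(10 − 0.058·76) = (1596/5)/(699/125) = 13300/233 ≈ 57.082
Max retention: S = 1000/(13300/233) − 10 = 1000/133 in (≈ 7.519 in)
Ia = 0.2·(1000/133) = 200/133 in ≈ 1.504 in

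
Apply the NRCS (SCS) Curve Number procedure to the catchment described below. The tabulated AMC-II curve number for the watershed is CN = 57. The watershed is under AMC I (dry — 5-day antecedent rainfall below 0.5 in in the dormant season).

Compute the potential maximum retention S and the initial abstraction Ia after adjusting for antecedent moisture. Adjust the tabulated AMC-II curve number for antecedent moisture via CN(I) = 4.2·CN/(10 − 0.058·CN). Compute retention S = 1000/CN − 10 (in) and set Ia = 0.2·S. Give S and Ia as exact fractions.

S = 21500/1197 in ≈ 17.962 in; Ia = 4300/1197 in ≈ 3.592 in

CN(I) from CN(II)=57: (4.2·57)/(10 − 0.058·57) = 119700/3347 ≈ 35.763
S = 1000/(119700/3347) − 10 = 21500/1197 in ≈ 17.962 in
Initial abstraction Ia = S/5 = (21500/1197)/5 = 4300/1197 ≈ 3.592 in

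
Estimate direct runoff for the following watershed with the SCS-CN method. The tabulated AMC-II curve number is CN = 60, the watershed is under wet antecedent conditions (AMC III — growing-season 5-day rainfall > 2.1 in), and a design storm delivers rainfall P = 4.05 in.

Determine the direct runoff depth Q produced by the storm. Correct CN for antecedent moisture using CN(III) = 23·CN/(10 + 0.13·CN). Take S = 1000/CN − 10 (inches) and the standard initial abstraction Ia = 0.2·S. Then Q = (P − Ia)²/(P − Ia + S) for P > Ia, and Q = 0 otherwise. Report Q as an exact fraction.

Q = 22934521/12128820 in ≈ 1.891 in

Adjust CN=60 to AMC III: 23·60/(10 + 0.13·60) → 1380 ÷ (89/5) = 6900/89 ≈ 77.528
Max retention: S = 1000/(6900/89) − 10 = 200/69 in (≈ 2.899 in)
Ia = 0.2S: 0.2·2.899 = 0.580 in (exactly 40/69)
P − Ia = 4.050 − 0.580 = 4789/1380 ≈ 3.470 in (> 0, runoff occurs)
Q: (4789/1380)² ÷ (8789/1380) = 22934521/12128820 in (≈ 1.891 in)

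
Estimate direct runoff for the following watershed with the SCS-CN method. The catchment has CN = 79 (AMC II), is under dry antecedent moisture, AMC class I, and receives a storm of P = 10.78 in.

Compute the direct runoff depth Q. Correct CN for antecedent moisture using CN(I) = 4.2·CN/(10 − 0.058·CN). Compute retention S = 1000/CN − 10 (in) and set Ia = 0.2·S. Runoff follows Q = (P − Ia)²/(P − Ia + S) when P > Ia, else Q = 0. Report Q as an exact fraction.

Q = 1412331561/247194950 in ≈ 5.713 in

CN(I) from CN(II)=79: (4.2·79)/(10 − 0.058·79) = 7900/129 ≈ 61.240
Max retention: S = 1000/(7900/129) − 10 = 500/79 in (≈ 6.329 in)
Ia = 0.2S: 0.2·6.329 = 1.266 in (exactly 100/79)
Since P=10.780 > Ia=1.266: effective rainfall P−Ia = 37581/3950 in
Q: (37581/3950)² ÷ (62581/3950) = 1412331561/247194950 in (≈ 5.713 in)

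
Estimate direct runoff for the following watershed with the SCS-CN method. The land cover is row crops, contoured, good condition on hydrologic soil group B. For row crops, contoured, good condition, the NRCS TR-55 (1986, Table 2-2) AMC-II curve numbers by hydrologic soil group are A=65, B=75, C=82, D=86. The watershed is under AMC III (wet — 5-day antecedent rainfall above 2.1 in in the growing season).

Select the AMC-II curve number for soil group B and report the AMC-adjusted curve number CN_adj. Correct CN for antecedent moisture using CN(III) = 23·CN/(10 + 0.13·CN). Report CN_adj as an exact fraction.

NRCS table: row crops, contoured, good condition, soil group B → CN(II) = 75
Wet (AMC III): CN(III) = 23·75/(10 + 0.13·75) = 1725/(79/4) = 6900/79 ≈ 87.342

CN_adj = 6900/79 ≈ 87.342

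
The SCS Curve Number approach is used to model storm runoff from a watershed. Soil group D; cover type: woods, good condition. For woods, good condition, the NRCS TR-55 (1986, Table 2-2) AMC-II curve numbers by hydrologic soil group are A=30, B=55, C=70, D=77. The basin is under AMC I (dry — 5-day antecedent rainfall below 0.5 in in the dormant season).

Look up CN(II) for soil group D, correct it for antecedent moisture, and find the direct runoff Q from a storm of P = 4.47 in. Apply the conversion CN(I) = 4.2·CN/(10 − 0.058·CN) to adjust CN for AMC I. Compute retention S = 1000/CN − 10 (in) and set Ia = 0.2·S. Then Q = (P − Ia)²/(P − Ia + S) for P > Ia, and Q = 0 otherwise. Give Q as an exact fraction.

Q = 242850854401/265640598300 in ≈ 0.914 in

NRCS table: woods, good condition, soil group D → CN(II) = 77
CN(I) from CN(II)=77: (4.2·77)/(10 − 0.058·77) = 161700/2767 ≈ 58.439
S = 1000/(161700/2767) − 10 = 11500/1617 in ≈ 7.112 in
Ia = 0.2·(11500/1617) = 2300/1617 in ≈ 1.422 in
Since P=4.470 > Ia=1.422: effective rainfall P−Ia = 492799/161700 in
Q = (492799/161700)²/((492799/161700) + 11500/1617) = (242850854401/26146890000)/(1642799/161700) = 242850854401/265640598300 in ≈ 0.914 in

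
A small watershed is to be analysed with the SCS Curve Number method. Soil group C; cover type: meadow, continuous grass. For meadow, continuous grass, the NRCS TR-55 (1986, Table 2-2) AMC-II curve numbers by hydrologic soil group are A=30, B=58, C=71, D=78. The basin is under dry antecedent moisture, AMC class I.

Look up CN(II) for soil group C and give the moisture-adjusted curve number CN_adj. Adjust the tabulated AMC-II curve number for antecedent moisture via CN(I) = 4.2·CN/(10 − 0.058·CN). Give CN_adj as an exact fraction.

CN_adj = 149100/2941 ≈ 50.697

NRCS table: meadow, continuous grass, soil group C → CN(II) = 71
Dry (AMC I): CN(I) = 4.2·71/(10 − 0.058·71) = (1491/5)/(2941/500) = 149100/2941 ≈ 50.697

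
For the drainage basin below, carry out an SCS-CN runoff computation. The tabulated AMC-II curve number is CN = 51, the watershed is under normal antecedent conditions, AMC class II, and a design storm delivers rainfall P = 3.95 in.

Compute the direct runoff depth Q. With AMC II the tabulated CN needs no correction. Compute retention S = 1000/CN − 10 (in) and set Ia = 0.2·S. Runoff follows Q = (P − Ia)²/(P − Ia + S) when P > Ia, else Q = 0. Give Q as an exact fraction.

Average conditions: CN = 51 (no AMC adjustment).
S = 1000/51 − 10 = 490/51 in ≈ 9.608 in
Ia = 0.2S: 0.2·9.608 = 1.922 in (exactly 98/51)
Since P=3.950 > Ia=1.922: effective rainfall P−Ia = 2069/1020 in
Runoff Q = (P−Ia)²/(P−Ia+S) = (2.028)²/(2.028+9.608) = 4280761/12106380 ≈ 0.354 in

Q = 4280761/12106380 in ≈ 0.354 in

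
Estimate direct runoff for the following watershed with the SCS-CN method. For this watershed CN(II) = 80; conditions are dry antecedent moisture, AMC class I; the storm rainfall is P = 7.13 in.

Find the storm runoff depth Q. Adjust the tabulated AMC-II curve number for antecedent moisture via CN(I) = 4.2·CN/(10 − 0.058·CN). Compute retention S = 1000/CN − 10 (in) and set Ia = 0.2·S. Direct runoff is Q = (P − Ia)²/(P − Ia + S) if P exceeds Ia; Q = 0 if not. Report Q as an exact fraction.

CN(I) from CN(II)=80: (4.2·80)/(10 − 0.058·80) = 4200/67 ≈ 62.687
Retention S: 1000/CN − 10 with CN=62.687 → S = 125/21 ≈ 5.952 in
Ia = 0.2S: 0.2·5.952 = 1.190 in (exactly 25/21)
Since P=7.130 > Ia=1.190: effective rainfall P−Ia = 12473/2100 in
Q: (12473/2100)² ÷ (24973/2100) = 155575729/52443300 in (≈ 2.967 in)

Q = 155575729/52443300 in ≈ 2.967 in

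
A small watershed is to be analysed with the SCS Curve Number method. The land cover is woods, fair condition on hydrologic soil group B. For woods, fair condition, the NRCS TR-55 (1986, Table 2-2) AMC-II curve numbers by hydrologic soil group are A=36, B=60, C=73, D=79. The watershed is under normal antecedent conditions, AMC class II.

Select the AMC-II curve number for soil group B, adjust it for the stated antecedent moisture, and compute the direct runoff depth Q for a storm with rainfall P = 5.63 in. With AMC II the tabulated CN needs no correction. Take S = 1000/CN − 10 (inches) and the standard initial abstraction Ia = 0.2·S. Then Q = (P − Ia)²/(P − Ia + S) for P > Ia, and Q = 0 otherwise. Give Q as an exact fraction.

NRCS table: woods, fair condition, soil group B → CN(II) = 60
AMC II — tabulated CN = 60 applies directly.
Max retention: S = 1000/60 − 10 = 20/3 in (≈ 6.667 in)
Ia = 0.2S: 0.2·6.667 = 1.333 in (exactly 4/3)
P − Ia = 5.630 − 1.333 = 1289/300 ≈ 4.297 in (> 0, runoff occurs)
Q: (1289/300)² ÷ (3289/300) = 1661521/986700 in (≈ 1.684 in)

Q = 1661521/986700 in ≈ 1.684 in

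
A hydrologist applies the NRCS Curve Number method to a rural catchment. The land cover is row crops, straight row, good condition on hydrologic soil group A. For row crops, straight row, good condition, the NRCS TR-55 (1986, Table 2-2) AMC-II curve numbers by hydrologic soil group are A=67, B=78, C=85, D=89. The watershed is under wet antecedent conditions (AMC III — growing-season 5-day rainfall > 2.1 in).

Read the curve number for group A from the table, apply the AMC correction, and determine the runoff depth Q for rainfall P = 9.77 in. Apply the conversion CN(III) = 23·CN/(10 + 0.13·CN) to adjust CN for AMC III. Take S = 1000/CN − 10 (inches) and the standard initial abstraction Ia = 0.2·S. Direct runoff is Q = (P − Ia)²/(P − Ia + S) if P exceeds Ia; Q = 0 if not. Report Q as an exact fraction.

NRCS table: row crops, straight row, good condition, soil group A → CN(II) = 67
Adjust CN=67 to AMC III: 23·67/(10 + 0.13·67) → 1541 ÷ (1871/100) = 154100/1871 ≈ 82.362
Max retention: S = 1000/(154100/1871) − 10 = 3300/1541 in (≈ 2.141 in)
Initial abstraction Ia = S/5 = (3300/1541)/5 = 660/1541 ≈ 0.428 in
P − Ia = 9.770 − 0.428 = 1439557/154100 ≈ 9.342 in (> 0, runoff occurs)
Q = (1439557/154100)²/((1439557/154100) + 3300/1541) = (2072324356249/23746810000)/(1769557/154100) = 2072324356249/272688733700 in ≈ 7.600 in

Q = 2072324356249/272688733700 in ≈ 7.600 in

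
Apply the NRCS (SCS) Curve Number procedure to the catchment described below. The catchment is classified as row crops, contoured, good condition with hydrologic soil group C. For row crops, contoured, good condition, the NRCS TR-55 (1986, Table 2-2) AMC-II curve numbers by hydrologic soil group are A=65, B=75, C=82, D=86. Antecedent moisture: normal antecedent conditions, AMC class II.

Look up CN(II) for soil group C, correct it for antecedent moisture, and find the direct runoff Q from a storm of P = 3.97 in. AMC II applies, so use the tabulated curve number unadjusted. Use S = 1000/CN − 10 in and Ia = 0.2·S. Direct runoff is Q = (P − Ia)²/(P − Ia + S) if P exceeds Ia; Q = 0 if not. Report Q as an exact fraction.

Q = 209583529/96255700 in ≈ 2.177 in

NRCS table: row crops, contoured, good condition, soil group C → CN(II) = 82
CN(II) = 82; AMC II needs no correction.
S = 1000/82 − 10 = 90/41 in ≈ 2.195 in
Initial abstraction Ia = S/5 = (90/41)/5 = 18/41 ≈ 0.439 in
P − Ia = 3.970 − 0.439 = 14477/4100 ≈ 3.531 in (> 0, runoff occurs)
Q: (14477/4100)² ÷ (23477/4100) = 209583529/96255700 in (≈ 2.177 in)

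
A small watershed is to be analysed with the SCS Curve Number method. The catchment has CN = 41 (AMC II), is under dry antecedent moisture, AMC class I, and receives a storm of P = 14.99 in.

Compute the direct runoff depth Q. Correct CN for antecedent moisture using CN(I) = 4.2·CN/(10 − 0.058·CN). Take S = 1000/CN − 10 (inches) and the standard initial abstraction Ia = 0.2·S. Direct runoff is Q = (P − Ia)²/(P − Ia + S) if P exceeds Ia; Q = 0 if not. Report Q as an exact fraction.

Dry (AMC I): CN(I) = 4.2·41/(10 − 0.058·41) = (861/5)/(3811/500) = 86100/3811 ≈ 22.592
Retention S: 1000/CN − 10 with CN=22.592 → S = 29500/861 ≈ 34.262 in
Initial abstraction Ia = S/5 = (29500/861)/5 = 5900/861 ≈ 6.852 in
P − Ia = 14.990 − 6.852 = 700639/86100 ≈ 8.138 in (> 0, runoff occurs)
Q = (700639/86100)²/((700639/86100) + 29500/861) = (490895008321/7413210000)/(3650639/86100) = 490895008321/314320017900 in ≈ 1.562 in

Q = 490895008321/314320017900 in ≈ 1.562 in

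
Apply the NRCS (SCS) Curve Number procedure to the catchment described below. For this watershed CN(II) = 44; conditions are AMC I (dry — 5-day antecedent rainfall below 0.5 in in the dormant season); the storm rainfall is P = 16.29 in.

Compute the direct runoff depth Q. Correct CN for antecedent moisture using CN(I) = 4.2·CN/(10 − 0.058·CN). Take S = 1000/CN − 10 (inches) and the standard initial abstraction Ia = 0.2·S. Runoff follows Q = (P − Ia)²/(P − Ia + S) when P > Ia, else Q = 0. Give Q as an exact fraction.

Q = 1139535049/441398100 in ≈ 2.582 in

Dry (AMC I): CN(I) = 4.2·44/(10 − 0.058·44) = (924/5)/(931/125) = 3300/133 ≈ 24.812
S = 1000/(3300/133) − 10 = 1000/33 in ≈ 30.303 in
Ia = 0.2·(1000/33) = 200/33 in ≈ 6.061 in
Since P=16.290 > Ia=6.061: effective rainfall P−Ia = 33757/3300 in
Q = (33757/3300)²/((33757/3300) + 1000/33) = (1139535049/10890000)/(133757/3300) = 1139535049/441398100 in ≈ 2.582 in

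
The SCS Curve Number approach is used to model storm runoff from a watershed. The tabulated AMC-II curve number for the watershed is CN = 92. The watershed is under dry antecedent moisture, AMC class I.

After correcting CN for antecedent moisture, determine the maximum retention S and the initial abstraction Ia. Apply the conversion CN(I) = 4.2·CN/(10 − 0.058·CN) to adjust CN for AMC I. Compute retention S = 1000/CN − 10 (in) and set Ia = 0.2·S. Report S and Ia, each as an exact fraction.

S = 1000/483 in ≈ 2.070 in; Ia = 200/483 in ≈ 0.414 in

Dry (AMC I): CN(I) = 4.2·92/(10 − 0.058·92) = (1932/5)/(583/125) = 48300/583 ≈ 82.847
Max retention: S = 1000/(48300/583) − 10 = 1000/483 in (≈ 2.070 in)
Ia = 0.2·(1000/483) = 200/483 in ≈ 0.414 in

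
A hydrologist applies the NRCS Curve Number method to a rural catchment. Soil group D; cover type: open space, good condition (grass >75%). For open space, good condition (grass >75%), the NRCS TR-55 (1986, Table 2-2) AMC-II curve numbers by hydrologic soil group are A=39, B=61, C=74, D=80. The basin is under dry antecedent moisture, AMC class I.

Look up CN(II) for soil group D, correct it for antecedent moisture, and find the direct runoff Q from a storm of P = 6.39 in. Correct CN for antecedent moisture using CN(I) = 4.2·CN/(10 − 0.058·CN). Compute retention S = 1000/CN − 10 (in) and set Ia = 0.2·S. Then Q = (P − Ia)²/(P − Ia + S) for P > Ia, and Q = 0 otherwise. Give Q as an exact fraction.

NRCS table: open space, good condition (grass >75%), soil group D → CN(II) = 80
CN(I) from CN(II)=80: (4.2·80)/(10 − 0.058·80) = 4200/67 ≈ 62.687
S = 1000/(4200/67) − 10 = 125/21 in ≈ 5.952 in
Ia = 0.2·(125/21) = 25/21 in ≈ 1.190 in
Since P=6.390 > Ia=1.190: effective rainfall P−Ia = 10919/2100 in
Q: (10919/2100)² ÷ (23419/2100) = 119224561/49179900 in (≈ 2.424 in)

Q = 119224561/49179900 in ≈ 2.424 in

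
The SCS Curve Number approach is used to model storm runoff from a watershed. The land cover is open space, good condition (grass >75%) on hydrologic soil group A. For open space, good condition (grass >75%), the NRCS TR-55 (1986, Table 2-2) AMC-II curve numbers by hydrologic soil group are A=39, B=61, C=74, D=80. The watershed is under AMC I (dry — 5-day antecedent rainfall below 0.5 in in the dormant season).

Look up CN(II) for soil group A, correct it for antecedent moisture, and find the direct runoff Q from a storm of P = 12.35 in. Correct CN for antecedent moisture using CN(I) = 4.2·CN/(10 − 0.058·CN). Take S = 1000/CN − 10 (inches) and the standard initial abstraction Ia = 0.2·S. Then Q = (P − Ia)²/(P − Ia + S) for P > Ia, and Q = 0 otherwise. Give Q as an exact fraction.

Q = 6446965849/11306999340 in ≈ 0.570 in

NRCS table: open space, good condition (grass >75%), soil group A → CN(II) = 39
CN(I) from CN(II)=39: (4.2·39)/(10 − 0.058·39) = 81900/3869 ≈ 21.168
Max retention: S = 1000/(81900/3869) − 10 = 30500/819 in (≈ 37.241 in)
Ia = 0.2·(30500/819) = 6100/819 in ≈ 7.448 in
P − Ia = 12.350 − 7.448 = 80293/16380 ≈ 4.902 in (> 0, runoff occurs)
Q = (80293/16380)²/((80293/16380) + 30500/819) = (6446965849/268304400)/(690293/16380) = 6446965849/11306999340 in ≈ 0.570 in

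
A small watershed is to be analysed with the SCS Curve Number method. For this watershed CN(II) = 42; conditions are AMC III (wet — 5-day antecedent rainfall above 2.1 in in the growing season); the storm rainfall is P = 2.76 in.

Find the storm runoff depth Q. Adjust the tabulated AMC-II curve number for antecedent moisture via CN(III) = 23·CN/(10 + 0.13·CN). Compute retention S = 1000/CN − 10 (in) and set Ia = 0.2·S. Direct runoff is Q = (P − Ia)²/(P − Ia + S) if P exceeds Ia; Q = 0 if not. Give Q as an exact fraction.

Q = 354455929/1102773525 in ≈ 0.321 in

CN(III) from CN(II)=42: (23·42)/(10 + 0.13·42) = 48300/773 ≈ 62.484
S = 1000/(48300/773) − 10 = 2900/483 in ≈ 6.004 in
Initial abstraction Ia = S/5 = (2900/483)/5 = 580/483 ≈ 1.201 in
P − Ia = 2.760 − 1.201 = 18827/12075 ≈ 1.559 in (> 0, runoff occurs)
Runoff Q = (P−Ia)²/(P−Ia+S) = (1.559)²/(1.559+6.004) = 354455929/1102773525 ≈ 0.321 in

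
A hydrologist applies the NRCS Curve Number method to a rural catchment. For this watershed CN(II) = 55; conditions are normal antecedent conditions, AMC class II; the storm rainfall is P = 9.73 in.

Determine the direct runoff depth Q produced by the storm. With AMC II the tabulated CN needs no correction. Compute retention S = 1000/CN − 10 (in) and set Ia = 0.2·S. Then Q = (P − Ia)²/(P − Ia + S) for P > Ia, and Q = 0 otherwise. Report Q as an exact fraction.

AMC II — tabulated CN = 55 applies directly.
S = 1000/55 − 10 = 90/11 in ≈ 8.182 in
Ia = 0.2S: 0.2·8.182 = 1.636 in (exactly 18/11)
Since P=9.730 > Ia=1.636: effective rainfall P−Ia = 8903/1100 in
Q: (8903/1100)² ÷ (17903/1100) = 79263409/19693300 in (≈ 4.025 in)

Q = 79263409/19693300 in ≈ 4.025 in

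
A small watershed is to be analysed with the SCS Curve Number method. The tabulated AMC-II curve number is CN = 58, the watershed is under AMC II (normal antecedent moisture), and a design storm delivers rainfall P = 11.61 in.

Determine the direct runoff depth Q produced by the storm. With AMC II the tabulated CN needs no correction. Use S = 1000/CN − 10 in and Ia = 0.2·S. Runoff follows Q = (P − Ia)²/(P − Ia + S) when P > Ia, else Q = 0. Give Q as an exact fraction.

AMC II — tabulated CN = 58 applies directly.
Max retention: S = 1000/58 − 10 = 210/29 in (≈ 7.241 in)
Initial abstraction Ia = S/5 = (210/29)/5 = 42/29 ≈ 1.448 in
Since P=11.610 > Ia=1.448: effective rainfall P−Ia = 29469/2900 in
Q: (29469/2900)² ÷ (50469/2900) = 289473987/48786700 in (≈ 5.933 in)

Q = 289473987/48786700 in ≈ 5.933 in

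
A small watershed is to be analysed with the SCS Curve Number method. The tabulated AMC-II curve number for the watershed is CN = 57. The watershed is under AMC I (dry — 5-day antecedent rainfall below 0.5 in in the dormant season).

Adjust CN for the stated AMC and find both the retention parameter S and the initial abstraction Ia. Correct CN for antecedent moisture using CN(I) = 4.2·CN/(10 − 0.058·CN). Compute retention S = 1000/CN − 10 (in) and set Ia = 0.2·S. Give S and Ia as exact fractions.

S = 21500/1197 in ≈ 17.962 in; Ia = 4300/1197 in ≈ 3.592 in

Adjust CN=57 to AMC I: 4.2·57/(10 − 0.058·57) → (1197/5) ÷ (3347/500) = 119700/3347 ≈ 35.763
Retention S: 1000/CN − 10 with CN=35.763 → S = 21500/1197 ≈ 17.962 in
Initial abstraction Ia = S/5 = (21500/1197)/5 = 4300/1197 ≈ 3.592 in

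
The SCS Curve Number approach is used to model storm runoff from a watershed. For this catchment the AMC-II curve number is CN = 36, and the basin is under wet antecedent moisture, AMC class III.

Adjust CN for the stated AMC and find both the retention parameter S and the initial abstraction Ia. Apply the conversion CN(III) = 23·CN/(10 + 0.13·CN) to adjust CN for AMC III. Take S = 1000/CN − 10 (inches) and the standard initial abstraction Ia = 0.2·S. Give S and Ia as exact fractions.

S = 1600/207 in ≈ 7.729 in; Ia = 320/207 in ≈ 1.546 in

Wet (AMC III): CN(III) = 23·36/(10 + 0.13·36) = 828/(367/25) = 20700/367 ≈ 56.403
S = 1000/(20700/367) − 10 = 1600/207 in ≈ 7.729 in
Ia = 0.2S: 0.2·7.729 = 1.546 in (exactly 320/207)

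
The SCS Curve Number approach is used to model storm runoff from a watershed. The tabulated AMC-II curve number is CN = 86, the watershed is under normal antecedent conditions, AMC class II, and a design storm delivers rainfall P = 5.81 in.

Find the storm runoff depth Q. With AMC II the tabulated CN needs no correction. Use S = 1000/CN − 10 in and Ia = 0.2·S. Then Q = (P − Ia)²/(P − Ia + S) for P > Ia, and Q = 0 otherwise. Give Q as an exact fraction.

Average conditions: CN = 86 (no AMC adjustment).
S = 1000/86 − 10 = 70/43 in ≈ 1.628 in
Ia = 0.2S: 0.2·1.628 = 0.326 in (exactly 14/43)
Since P=5.810 > Ia=0.326: effective rainfall P−Ia = 23583/4300 in
Runoff Q = (P−Ia)²/(P−Ia+S) = (5.484)²/(5.484+1.628) = 79451127/18786700 ≈ 4.229 in

Q = 79451127/18786700 in ≈ 4.229 in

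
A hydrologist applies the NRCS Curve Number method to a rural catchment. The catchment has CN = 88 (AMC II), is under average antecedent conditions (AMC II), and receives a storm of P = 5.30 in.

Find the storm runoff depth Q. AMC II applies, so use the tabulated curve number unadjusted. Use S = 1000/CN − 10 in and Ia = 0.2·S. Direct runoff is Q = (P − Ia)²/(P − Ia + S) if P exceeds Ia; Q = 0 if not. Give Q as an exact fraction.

AMC II — tabulated CN = 88 applies directly.
Retention S: 1000/CN − 10 with CN=88.000 → S = 15/11 ≈ 1.364 in
Ia = 0.2·(15/11) = 3/11 in ≈ 0.273 in
P − Ia = 5.300 − 0.273 = 553/110 ≈ 5.027 in (> 0, runoff occurs)
Q = (553/110)²/((553/110) + 15/11) = (305809/12100)/(703/110) = 305809/77330 in ≈ 3.955 in

Q = 305809/77330 in ≈ 3.955 in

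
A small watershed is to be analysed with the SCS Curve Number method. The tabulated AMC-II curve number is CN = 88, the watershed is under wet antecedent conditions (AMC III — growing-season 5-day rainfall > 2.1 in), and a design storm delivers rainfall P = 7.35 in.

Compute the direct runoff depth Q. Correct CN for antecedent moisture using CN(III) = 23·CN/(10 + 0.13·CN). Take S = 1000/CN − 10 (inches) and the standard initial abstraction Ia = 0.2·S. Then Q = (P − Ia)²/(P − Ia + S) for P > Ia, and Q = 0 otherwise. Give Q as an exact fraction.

Adjust CN=88 to AMC III: 23·88/(10 + 0.13·88) → 2024 ÷ (536/25) = 6325/67 ≈ 94.403
Retention S: 1000/CN − 10 with CN=94.403 → S = 150/253 ≈ 0.593 in
Initial abstraction Ia = S/5 = (150/253)/5 = 30/253 ≈ 0.119 in
Excess rainfall: 7.350 − 0.119 = 7.231 in; P > Ia so Q > 0
Runoff Q = (P−Ia)²/(P−Ia+S) = (7.231)²/(7.231+0.593) = 148766809/22258940 ≈ 6.683 in

Q = 148766809/22258940 in ≈ 6.683 in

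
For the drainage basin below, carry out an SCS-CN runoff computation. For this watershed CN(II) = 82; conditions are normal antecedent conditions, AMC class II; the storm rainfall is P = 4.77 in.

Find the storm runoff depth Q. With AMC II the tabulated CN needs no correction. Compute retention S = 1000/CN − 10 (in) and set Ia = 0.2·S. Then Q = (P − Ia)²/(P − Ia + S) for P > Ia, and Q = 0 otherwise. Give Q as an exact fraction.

Q = 11678187/4063100 in ≈ 2.874 in

CN(II) = 82; AMC II needs no correction.
Retention S: 1000/CN − 10 with CN=82.000 → S = 90/41 ≈ 2.195 in
Initial abstraction Ia = S/5 = (90/41)/5 = 18/41 ≈ 0.439 in
P − Ia = 4.770 − 0.439 = 17757/4100 ≈ 4.331 in (> 0, runoff occurs)
Runoff Q = (P−Ia)²/(P−Ia+S) = (4.331)²/(4.331+2.195) = 11678187/4063100 ≈ 2.874 in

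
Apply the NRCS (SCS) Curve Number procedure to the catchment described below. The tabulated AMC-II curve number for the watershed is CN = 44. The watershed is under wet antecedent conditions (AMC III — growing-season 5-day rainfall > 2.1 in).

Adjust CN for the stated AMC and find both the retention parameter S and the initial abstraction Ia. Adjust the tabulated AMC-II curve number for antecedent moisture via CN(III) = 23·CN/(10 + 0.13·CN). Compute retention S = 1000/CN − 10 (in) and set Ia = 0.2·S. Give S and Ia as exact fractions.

S = 1400/253 in ≈ 5.534 in; Ia = 280/253 in ≈ 1.107 in

CN(III) from CN(II)=44: (23·44)/(10 + 0.13·44) = 25300/393 ≈ 64.377
S = 1000/(25300/393) − 10 = 1400/253 in ≈ 5.534 in
Ia = 0.2S: 0.2·5.534 = 1.107 in (exactly 280/253)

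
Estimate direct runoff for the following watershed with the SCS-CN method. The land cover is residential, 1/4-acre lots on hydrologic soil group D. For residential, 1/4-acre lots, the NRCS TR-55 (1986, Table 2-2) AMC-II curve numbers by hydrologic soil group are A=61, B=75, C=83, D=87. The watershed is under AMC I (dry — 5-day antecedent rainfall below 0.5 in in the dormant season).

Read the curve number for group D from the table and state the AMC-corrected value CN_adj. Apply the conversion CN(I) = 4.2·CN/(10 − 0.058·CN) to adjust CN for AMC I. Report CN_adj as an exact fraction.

NRCS table: residential, 1/4-acre lots, soil group D → CN(II) = 87
Dry (AMC I): CN(I) = 4.2·87/(10 − 0.058·87) = (1827/5)/(2477/500) = 182700/2477 ≈ 73.759

CN_adj = 182700/2477 ≈ 73.759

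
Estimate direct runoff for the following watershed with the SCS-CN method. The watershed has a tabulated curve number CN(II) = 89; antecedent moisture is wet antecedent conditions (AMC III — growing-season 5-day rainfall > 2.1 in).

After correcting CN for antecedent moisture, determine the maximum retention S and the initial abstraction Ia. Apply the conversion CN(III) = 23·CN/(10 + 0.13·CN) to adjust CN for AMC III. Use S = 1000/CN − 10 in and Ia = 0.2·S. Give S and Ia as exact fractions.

S = 1100/2047 in ≈ 0.537 in; Ia = 220/2047 in ≈ 0.107 in

Wet (AMC III): CN(III) = 23·89/(10 + 0.13·89) = 2047/(2157/100) = 204700/2157 ≈ 94.900
S = 1000/(204700/2157) − 10 = 1100/2047 in ≈ 0.537 in
Initial abstraction Ia = S/5 = (1100/2047)/5 = 220/2047 ≈ 0.107 in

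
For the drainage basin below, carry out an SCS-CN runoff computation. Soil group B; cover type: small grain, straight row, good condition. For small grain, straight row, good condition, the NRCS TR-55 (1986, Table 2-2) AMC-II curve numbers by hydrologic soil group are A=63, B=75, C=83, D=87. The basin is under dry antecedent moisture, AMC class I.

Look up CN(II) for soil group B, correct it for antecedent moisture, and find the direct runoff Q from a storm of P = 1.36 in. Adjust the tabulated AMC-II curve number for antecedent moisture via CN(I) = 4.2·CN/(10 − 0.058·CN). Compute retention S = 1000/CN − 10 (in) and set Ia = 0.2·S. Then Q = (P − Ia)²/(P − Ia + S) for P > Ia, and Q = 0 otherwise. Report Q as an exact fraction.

NRCS table: small grain, straight row, good condition, soil group B → CN(II) = 75
Dry (AMC I): CN(I) = 4.2·75/(10 − 0.058·75) = 315/(113/20) = 6300/113 ≈ 55.752
Retention S: 1000/CN − 10 with CN=55.752 → S = 500/63 ≈ 7.937 in
Ia = 0.2·(500/63) = 100/63 in ≈ 1.587 in
P = 1.360 ≤ Ia = 1.587 in: entire storm abstracted, Q = 0.

Q = 0 in ≈ 0.000 in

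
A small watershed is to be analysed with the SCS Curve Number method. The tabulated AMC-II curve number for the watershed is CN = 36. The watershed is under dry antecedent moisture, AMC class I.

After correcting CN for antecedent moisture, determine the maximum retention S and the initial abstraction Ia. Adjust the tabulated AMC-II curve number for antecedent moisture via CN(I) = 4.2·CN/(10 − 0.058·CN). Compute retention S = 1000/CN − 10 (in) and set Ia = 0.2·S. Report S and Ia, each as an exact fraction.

Dry (AMC I): CN(I) = 4.2·36/(10 − 0.058·36) = (756/5)/(989/125) = 18900/989 ≈ 19.110
S = 1000/(18900/989) − 10 = 8000/189 in ≈ 42.328 in
Initial abstraction Ia = S/5 = (8000/189)/5 = 1600/189 ≈ 8.466 in

S = 8000/189 in ≈ 42.328 in; Ia = 1600/189 in ≈ 8.466 in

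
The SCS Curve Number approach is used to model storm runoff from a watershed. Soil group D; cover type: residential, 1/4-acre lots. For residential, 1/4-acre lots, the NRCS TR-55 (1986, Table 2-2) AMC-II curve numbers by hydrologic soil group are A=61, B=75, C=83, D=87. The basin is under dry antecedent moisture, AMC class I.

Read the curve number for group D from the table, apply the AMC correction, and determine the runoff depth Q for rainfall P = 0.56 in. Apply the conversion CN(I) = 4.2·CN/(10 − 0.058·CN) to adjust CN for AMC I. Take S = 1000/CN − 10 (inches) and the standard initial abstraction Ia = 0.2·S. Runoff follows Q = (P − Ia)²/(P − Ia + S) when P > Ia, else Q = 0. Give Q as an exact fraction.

Q = 0 in ≈ 0.000 in

NRCS table: residential, 1/4-acre lots, soil group D → CN(II) = 87
Adjust CN=87 to AMC I: 4.2·87/(10 − 0.058·87) → (1827/5) ÷ (2477/500) = 182700/2477 ≈ 73.759
S = 1000/(182700/2477) − 10 = 6500/1827 in ≈ 3.558 in
Initial abstraction Ia = S/5 = (6500/1827)/5 = 1300/1827 ≈ 0.712 in
P = 0.560 ≤ Ia = 0.712 in: entire storm abstracted, Q = 0.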